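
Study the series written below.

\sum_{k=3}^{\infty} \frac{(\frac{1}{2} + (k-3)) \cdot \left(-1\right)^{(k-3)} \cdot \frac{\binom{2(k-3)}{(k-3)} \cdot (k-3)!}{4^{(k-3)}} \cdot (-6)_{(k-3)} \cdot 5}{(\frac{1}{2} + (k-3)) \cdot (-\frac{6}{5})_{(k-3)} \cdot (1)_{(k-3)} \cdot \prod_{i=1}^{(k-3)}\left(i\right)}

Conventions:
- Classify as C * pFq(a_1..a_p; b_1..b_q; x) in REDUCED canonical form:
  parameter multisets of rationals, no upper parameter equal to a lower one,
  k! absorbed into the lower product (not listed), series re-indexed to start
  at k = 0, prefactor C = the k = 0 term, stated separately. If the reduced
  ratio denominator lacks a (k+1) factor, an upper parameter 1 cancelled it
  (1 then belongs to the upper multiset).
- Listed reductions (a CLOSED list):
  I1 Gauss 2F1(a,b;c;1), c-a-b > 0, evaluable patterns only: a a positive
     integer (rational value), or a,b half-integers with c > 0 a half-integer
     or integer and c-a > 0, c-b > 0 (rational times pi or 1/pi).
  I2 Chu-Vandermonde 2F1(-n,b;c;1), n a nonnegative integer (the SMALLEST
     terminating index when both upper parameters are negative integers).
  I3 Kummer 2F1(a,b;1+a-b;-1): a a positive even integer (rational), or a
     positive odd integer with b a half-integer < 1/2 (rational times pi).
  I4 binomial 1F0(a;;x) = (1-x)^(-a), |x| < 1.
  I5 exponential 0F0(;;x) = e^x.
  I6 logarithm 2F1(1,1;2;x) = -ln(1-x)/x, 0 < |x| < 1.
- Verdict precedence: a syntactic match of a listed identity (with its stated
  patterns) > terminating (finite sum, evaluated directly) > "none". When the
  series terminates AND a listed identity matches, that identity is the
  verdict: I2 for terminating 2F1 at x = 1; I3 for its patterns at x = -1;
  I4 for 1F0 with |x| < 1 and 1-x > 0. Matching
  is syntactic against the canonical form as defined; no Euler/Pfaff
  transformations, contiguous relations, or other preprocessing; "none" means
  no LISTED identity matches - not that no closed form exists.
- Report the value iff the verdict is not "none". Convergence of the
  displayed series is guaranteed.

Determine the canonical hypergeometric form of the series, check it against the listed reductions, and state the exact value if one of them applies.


Canonical form: C = 5 times 2F2 with upper {-6, \frac{1}{2}}, lower {-\frac{6}{5}, 1}, x = -1. Verdict: terminating (-6 upstairs). 7 nonzero terms in all; added directly. Value: \frac{105754655}{311296}.

Structural cue: t_0 being 5, C(2k,k) (C = 5, x = -1) equals 4^k (1/2)_k / k!.
Ratio: r(k) = -1 * (k-6) (k+\frac{1}{2}) / [(k-\frac{6}{5}) (k+1) (k+1)] - rational in k, leading ratio -1; with t_0 = 5, classification follows.


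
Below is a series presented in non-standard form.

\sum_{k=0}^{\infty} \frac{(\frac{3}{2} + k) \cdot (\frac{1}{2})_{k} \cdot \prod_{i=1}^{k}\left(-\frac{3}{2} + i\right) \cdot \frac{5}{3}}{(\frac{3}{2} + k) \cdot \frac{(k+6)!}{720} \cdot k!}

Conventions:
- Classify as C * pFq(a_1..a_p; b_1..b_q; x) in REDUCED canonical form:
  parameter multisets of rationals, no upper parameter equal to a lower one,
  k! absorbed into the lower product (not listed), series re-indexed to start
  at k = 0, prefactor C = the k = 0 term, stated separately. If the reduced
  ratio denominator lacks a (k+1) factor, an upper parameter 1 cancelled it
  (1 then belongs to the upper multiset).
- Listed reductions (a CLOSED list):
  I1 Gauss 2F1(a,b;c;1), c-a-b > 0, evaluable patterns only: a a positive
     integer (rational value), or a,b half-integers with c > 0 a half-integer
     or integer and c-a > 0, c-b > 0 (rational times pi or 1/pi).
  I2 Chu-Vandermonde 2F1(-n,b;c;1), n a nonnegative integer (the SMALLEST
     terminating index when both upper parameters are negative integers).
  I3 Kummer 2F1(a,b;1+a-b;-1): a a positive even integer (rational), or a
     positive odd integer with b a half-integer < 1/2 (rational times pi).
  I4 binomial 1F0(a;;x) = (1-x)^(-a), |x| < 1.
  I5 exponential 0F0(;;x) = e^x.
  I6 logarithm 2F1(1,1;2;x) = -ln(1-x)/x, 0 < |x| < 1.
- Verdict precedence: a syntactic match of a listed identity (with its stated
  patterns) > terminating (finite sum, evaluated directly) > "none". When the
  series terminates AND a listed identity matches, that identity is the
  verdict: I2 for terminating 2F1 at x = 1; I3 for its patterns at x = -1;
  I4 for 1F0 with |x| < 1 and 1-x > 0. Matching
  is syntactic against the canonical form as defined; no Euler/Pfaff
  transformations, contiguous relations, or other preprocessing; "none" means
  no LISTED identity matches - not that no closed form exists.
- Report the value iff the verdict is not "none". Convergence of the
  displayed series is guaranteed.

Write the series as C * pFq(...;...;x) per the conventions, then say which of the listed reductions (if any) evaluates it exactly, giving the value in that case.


Reduced: x = 1, 2F1, upper = {-\frac{1}{2}, \frac{1}{2}}, lower = {7}, C = \frac{5}{3}. Verdict at x = 1: Gauss (I1, half-integer pattern) matches (x = 1; upper {-\frac{1}{2}, \frac{1}{2}} half-integers, c = 7 in the evaluable pattern). Its exact value is \frac{10485760}{2081079} / \pi.

First insight: from the first term \frac{5}{3}: the running product (C = 5/3) telescopes to a rising factorial.
Term ratio: r(k) = 1 * (k-\frac{1}{2}) (k+\frac{1}{2}) / [(k+7) (k+1)] - rational in k. x = 1; t_0 = \frac{5}{3}; negate the roots.


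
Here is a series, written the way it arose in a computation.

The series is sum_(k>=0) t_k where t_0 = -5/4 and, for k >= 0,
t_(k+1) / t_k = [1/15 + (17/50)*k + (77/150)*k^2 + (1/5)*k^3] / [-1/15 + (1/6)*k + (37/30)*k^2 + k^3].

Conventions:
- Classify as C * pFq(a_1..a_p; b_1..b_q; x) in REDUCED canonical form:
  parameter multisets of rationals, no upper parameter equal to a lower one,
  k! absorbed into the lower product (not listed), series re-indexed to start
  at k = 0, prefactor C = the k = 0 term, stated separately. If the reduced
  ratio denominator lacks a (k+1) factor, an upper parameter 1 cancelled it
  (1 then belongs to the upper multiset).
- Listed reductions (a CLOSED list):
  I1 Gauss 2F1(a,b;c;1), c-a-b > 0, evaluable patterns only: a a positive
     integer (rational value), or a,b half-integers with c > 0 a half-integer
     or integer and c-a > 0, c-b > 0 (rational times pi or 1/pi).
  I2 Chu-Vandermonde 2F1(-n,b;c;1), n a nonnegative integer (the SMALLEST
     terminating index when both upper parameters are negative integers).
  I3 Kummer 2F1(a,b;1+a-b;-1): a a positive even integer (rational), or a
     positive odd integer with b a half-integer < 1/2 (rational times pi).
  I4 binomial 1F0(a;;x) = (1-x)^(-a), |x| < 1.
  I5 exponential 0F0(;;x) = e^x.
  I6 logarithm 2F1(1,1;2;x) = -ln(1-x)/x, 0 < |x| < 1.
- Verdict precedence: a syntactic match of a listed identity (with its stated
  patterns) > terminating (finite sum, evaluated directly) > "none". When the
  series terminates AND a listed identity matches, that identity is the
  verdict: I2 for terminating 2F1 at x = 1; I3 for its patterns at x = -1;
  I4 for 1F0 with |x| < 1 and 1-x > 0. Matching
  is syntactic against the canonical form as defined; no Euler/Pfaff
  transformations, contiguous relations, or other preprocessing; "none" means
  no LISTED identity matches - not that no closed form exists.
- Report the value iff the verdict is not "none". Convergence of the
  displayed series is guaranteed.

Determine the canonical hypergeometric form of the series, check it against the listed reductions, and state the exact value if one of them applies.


Key step: t_0 being -5/4, the parameter 2/5 appears in both the upper and lower lists and cancels.
Adjacent-term ratio: r(k) = (1/5) * (k+1/2) (k+5/3) / [(k-1/6) (k+1)] - rational in k, leading ratio (1/5); with t_0 = -5/4, classification follows.

This is -5/4 * 2F1(1/2, 5/3; -1/6; 1/5) in reduced canonical form. Verdict: none (x = 1/5): each listed identity misses the multisets {1/2, 5/3} ; {-1/6}.


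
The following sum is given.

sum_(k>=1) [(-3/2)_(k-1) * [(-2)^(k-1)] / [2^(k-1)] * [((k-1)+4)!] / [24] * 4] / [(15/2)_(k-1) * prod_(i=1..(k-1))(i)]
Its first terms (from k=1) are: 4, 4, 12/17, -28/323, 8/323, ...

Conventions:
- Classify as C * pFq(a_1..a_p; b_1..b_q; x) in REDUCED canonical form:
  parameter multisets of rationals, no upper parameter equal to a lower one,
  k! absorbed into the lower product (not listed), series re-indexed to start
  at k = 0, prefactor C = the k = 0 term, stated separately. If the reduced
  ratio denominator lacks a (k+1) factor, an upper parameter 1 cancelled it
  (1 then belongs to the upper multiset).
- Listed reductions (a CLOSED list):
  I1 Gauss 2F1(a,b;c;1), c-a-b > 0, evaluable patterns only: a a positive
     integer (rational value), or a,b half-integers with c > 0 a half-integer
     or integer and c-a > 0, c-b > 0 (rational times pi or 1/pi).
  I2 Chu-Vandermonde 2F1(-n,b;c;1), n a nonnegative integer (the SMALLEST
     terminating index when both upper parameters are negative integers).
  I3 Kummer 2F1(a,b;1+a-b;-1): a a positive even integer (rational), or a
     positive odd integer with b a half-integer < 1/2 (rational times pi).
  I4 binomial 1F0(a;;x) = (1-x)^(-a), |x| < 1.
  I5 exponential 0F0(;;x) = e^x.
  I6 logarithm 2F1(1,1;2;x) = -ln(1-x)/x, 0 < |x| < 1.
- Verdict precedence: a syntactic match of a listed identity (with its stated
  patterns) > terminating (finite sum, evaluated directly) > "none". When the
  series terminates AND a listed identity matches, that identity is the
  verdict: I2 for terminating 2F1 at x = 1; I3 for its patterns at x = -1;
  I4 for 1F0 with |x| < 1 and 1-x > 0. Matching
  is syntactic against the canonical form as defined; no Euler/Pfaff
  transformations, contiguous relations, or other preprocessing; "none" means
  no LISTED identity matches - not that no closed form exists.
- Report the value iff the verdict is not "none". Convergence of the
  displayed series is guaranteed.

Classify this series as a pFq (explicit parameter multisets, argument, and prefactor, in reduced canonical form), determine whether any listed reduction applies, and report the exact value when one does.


x = -1 here; the reduced form reads 2F1, upper {-3/2, 5}, lower {15/2}, C = 4. Verdict: this is Kummer (I3) (x = -1; c = 15/2 equals 1+a-b for upper {-3/2, 5}: listed pattern). Sum: (45045/16384) * pi.

First insight: x = (-1) and the two k-th powers (C = 4) combine into one argument.
Term ratio: r(k) = (-1) * (k-3/2) (k+5) / [(k+15/2) (k+1)] ; factor over Q: parameters, x = (-1), and C = 4.


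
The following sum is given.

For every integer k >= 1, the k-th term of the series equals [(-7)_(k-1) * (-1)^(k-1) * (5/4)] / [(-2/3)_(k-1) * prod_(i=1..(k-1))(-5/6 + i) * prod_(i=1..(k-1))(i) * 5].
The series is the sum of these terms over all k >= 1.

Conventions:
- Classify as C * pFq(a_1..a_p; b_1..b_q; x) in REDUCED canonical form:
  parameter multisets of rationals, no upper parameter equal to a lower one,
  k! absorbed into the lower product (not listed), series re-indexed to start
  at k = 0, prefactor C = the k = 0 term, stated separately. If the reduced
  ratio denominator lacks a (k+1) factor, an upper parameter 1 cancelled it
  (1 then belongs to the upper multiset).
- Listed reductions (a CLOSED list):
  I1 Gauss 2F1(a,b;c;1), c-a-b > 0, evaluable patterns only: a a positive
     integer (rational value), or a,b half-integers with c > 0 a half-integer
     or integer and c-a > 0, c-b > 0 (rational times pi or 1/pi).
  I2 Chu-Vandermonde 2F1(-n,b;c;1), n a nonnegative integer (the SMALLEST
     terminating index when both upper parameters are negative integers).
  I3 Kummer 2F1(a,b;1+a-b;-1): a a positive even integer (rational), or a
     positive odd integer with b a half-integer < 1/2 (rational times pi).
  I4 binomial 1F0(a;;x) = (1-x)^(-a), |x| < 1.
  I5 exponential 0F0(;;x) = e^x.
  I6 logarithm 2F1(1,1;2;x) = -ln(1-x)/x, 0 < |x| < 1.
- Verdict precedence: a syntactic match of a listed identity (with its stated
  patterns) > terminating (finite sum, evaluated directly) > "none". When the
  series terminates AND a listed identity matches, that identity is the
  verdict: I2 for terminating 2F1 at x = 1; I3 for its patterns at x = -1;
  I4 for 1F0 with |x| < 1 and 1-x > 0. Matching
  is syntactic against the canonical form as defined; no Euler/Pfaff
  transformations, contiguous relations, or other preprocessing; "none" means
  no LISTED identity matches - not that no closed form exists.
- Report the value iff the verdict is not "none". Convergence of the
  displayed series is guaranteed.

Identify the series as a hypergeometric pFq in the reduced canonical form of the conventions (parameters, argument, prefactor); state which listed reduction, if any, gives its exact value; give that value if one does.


With C = 1/4: the canonical form is 1F2(-7; -2/3, 1/6; -1). Verdict: terminating (-7 upstairs). 8 nonzero terms in all; added directly. Value: -39161304068147/180467833000.

The tell: from the first term 1/4: the product of the first k integers (C = 1/4, x = -1) is k!.
Consecutive-term ratio: r(k) = (-1) * (k-7) / [(k-2/3) (k+1/6) (k+1)] - poly over poly, x = (-1) from leading terms; C = 1/4 at k = 0.


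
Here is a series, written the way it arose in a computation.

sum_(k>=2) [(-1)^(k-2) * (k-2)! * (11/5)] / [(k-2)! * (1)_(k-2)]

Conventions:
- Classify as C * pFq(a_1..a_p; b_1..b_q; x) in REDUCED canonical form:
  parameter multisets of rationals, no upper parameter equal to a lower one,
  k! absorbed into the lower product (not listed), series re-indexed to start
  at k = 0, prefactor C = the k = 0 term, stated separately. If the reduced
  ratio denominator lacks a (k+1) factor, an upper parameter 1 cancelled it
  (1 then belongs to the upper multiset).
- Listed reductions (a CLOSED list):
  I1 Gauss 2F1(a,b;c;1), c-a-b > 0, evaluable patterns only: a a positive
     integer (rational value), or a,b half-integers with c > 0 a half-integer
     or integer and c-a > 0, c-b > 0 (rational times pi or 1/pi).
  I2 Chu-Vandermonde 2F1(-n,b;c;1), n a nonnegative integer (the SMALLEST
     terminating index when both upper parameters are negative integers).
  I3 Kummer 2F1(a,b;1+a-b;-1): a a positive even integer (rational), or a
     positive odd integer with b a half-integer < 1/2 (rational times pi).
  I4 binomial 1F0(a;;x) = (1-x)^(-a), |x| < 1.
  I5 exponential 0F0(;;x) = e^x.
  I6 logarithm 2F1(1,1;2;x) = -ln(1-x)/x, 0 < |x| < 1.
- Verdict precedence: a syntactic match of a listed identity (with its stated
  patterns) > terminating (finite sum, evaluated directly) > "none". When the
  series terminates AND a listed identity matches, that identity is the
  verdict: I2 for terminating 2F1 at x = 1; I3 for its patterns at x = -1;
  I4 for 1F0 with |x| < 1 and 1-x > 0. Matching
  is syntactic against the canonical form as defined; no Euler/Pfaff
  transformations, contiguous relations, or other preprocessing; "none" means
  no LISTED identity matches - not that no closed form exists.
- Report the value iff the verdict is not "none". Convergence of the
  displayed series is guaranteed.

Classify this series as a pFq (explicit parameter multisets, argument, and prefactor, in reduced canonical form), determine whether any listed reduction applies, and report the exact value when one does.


This is 11/5 * 0F0(-; -; -1) in reduced canonical form. Verdict: this is the exponential series (I5) (the 0F0 exponential series at x = -1). Exact value: (11/5) * e^(-1).

First insight: t_0 being 11/5, the parameter 1 appears in both the upper and lower lists and cancels.
Consecutive-term ratio: r(k) = (-1) * 1 / [(k+1)] ; factor over Q: parameters, x = (-1), and C = 11/5.


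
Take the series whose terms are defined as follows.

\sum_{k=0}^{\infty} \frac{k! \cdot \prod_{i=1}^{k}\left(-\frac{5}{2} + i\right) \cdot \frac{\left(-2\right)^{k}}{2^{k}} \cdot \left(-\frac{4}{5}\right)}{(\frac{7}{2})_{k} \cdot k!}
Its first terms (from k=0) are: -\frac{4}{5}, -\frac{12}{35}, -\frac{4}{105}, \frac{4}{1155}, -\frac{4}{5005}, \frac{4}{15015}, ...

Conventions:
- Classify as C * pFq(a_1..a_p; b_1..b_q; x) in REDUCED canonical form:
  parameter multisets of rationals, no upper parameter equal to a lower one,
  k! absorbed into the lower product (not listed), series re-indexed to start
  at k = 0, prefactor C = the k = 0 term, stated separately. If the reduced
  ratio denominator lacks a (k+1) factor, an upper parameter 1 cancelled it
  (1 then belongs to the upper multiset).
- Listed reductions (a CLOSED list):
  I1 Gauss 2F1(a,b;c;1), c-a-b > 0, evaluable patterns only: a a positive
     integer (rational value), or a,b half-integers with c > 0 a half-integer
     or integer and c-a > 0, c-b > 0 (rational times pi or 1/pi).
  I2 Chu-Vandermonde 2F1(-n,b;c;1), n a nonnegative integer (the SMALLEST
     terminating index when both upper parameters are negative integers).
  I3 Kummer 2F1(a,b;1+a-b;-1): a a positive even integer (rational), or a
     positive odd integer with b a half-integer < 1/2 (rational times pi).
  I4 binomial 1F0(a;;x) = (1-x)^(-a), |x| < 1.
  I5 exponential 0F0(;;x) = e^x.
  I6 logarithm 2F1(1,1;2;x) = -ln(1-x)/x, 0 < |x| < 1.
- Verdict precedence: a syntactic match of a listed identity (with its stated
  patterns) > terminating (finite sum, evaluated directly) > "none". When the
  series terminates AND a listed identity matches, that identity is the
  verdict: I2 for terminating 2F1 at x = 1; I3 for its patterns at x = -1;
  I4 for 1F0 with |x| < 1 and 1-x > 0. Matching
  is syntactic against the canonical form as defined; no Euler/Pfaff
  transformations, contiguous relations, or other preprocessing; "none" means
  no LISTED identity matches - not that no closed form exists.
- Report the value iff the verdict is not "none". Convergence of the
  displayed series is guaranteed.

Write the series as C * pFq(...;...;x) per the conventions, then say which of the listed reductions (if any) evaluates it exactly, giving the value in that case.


At argument -1: a 2F1 with upper {-\frac{3}{2}, 1}, lower {\frac{7}{2}}, scaled by C = -\frac{4}{5}. Verdict: Kummer (I3) fires (x = -1; c = \frac{7}{2} equals 1+a-b for upper {-\frac{3}{2}, 1}: listed pattern). Its exact value is \left(-\frac{3}{8}\right) \cdot \pi.

First insight: with t_0 = -\frac{4}{5}, the running product (prefactor -4/5) telescopes to a rising factorial.
Adjacent-term ratio: r(k) = -1 * (k-\frac{3}{2}) (k+1) / [(k+\frac{7}{2}) (k+1)] - rational; roots negated = parameters, x = -1, C = -\frac{4}{5}.


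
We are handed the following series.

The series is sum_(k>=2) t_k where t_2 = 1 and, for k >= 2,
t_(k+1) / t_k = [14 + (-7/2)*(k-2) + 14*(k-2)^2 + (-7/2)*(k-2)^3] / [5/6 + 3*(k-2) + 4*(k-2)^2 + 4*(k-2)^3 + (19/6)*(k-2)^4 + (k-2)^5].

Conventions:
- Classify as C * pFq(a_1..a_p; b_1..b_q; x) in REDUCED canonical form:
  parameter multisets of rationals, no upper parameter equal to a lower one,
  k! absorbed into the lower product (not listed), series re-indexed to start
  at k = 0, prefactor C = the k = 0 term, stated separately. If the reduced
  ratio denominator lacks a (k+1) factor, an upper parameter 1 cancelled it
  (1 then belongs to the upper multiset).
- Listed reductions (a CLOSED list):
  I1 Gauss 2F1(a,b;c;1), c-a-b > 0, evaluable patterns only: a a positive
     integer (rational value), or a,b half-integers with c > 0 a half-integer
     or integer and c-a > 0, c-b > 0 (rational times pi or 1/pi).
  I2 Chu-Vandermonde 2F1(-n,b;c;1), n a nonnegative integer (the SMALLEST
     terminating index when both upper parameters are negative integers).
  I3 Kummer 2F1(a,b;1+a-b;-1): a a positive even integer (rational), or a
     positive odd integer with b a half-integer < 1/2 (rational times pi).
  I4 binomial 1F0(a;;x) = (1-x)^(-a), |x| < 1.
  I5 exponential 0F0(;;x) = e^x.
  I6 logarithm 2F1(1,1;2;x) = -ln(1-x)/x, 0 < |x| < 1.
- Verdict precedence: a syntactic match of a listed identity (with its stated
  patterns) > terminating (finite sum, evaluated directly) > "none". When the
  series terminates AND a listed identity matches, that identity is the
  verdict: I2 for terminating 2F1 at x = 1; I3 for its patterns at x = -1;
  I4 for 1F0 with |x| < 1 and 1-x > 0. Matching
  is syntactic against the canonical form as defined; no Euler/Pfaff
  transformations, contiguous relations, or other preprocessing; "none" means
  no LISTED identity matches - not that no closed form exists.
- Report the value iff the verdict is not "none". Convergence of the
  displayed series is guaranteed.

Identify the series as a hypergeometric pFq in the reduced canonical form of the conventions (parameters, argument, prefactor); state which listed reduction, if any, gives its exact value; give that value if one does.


Key observation: x = (-7/2) and roots of the ratio polynomials (C = 1, x = -7/2) are the negated parameters.
Term ratio: r(k) = (-7/2) * (k-4) / [(k+1/2) (k+5/3) (k+1)] - rational in k, leading ratio (-7/2); with t_0 = 1, classification follows.

Prefactor 1, argument -7/2: 1F2 with upper {-4} over lower {1/2, 5/3}. Verdict: terminating. With -4 upstairs the series is a 5-term polynomial sum; evaluated term by term. Exact value: 201359/4400.


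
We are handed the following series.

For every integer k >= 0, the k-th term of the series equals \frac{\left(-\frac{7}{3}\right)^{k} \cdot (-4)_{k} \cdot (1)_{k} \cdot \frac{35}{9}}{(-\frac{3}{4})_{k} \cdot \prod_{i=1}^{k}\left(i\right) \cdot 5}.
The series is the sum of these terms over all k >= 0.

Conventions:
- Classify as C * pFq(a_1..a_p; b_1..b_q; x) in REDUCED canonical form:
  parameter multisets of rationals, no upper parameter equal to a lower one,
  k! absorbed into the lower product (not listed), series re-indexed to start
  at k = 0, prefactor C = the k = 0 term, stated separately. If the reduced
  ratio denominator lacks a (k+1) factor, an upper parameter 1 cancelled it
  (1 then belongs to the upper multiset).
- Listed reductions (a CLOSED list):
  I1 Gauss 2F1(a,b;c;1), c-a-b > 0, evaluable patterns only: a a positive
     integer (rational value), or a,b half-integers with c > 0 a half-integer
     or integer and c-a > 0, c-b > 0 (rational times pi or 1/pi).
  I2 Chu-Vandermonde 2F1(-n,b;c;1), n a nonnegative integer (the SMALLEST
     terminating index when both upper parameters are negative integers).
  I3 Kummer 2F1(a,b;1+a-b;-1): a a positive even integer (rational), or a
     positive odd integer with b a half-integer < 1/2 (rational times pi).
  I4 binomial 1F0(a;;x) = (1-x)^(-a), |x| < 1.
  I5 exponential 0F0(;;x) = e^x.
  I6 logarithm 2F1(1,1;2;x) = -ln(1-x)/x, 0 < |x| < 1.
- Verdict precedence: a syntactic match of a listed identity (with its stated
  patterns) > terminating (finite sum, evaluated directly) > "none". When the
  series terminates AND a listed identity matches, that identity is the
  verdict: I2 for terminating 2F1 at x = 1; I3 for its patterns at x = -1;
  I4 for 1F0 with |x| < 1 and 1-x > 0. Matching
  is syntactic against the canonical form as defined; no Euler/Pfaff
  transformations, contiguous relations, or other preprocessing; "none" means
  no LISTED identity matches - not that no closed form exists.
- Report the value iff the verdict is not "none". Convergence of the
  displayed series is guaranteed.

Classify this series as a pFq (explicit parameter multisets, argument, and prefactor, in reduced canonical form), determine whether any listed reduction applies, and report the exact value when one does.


Reduced: x = -\frac{7}{3}, 2F1, upper = {-4, 1}, lower = {-\frac{3}{4}}, C = \frac{7}{9}. Verdict: terminating. (-4)_k vanishes past k = 4, leaving a 5-term sum, computed directly. Exact value: -\frac{15358945}{6561}.

The tell: from the first term \frac{7}{9}: the product of the first k integers (C = 7/9, x = -7/3) is k!.
Term ratio: r(k) = -\frac{7}{3} * (k-4) (k+1) / [(k-\frac{3}{4}) (k+1)] - rational; roots negated = parameters, x = -\frac{7}{3}, C = \frac{7}{9}.


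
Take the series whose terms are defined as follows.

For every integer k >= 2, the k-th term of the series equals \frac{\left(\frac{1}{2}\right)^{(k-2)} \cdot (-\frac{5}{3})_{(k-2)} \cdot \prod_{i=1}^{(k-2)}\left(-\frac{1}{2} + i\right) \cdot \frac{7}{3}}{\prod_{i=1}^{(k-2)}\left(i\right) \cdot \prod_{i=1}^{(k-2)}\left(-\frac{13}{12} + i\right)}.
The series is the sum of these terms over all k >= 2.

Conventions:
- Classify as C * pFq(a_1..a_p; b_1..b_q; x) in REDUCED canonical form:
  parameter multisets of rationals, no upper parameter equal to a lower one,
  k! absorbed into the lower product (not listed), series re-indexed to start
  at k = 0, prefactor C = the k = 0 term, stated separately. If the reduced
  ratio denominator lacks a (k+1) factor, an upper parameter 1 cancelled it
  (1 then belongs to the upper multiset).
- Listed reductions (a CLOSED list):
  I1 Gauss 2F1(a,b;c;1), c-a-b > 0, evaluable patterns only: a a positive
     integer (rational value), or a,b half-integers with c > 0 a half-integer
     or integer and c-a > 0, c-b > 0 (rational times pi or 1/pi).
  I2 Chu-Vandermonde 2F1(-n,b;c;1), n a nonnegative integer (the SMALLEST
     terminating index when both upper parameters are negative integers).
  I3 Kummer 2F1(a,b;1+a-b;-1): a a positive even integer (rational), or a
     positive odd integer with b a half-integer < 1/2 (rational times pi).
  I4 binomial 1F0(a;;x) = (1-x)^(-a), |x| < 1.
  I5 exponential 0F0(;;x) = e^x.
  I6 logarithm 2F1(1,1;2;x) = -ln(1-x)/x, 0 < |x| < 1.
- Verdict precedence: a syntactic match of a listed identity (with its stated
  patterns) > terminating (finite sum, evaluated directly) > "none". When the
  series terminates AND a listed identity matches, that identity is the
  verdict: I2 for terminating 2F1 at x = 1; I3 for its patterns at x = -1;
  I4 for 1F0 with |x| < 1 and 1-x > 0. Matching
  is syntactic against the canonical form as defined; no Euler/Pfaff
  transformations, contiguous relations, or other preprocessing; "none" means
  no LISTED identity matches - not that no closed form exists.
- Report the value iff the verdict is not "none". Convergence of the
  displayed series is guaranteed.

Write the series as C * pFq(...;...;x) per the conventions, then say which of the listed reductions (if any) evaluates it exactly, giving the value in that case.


Canonical form: C = \frac{7}{3} times 2F1 with upper {-\frac{5}{3}, \frac{1}{2}}, lower {-\frac{1}{12}}, x = \frac{1}{2}. Verdict: no listed reduction: x = \frac{1}{2} and upper {-\frac{5}{3}, \frac{1}{2}} fail every I1-I6 pattern.

Key step: with t_0 = \frac{7}{3}, the product of the first k integers (prefactor 7/3) is k!.
Term ratio: r(k) = \frac{1}{2} * (k-\frac{5}{3}) (k+\frac{1}{2}) / [(k-\frac{1}{12}) (k+1)] - poly over poly, x = \frac{1}{2} from leading terms; C = \frac{7}{3} at k = 0.


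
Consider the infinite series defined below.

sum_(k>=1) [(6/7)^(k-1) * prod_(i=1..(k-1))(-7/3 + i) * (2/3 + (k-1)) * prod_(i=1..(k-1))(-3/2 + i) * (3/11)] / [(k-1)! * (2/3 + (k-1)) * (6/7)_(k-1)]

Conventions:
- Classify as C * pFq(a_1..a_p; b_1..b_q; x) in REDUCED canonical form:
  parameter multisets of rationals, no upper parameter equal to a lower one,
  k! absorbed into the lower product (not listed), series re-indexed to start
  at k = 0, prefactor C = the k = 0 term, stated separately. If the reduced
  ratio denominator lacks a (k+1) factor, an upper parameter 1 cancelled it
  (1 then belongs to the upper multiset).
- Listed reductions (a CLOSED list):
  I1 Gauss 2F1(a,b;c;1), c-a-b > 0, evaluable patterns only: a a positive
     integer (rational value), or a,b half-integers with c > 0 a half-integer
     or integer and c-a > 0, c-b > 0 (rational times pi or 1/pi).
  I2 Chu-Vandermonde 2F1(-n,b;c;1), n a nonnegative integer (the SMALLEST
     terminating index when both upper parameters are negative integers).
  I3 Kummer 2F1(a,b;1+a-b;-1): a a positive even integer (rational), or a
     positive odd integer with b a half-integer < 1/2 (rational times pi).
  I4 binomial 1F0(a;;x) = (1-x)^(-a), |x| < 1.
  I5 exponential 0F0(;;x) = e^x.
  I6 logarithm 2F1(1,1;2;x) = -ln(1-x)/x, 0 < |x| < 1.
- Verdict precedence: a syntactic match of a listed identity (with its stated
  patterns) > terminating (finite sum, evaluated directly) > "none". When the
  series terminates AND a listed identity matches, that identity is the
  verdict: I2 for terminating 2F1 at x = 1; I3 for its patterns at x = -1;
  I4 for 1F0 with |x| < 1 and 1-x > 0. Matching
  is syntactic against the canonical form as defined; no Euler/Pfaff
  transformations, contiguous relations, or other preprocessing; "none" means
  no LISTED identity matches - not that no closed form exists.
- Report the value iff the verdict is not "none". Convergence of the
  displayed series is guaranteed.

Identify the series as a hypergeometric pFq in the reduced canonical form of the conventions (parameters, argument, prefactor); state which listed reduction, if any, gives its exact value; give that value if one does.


With C = 3/11: the canonical form is 2F1(-4/3, -1/2; 6/7; 6/7). Verdict: none. Every listed pattern misses the 2F1 form at 6/7, upper {-4/3, -1/2}.

First insight: from the first term 3/11: the running product (prefactor 3/11) telescopes to a rising factorial.
Ratio: r(k) = (6/7) * (k-4/3) (k-1/2) / [(k+6/7) (k+1)] ; factor over Q: parameters, x = (6/7), and C = 3/11.


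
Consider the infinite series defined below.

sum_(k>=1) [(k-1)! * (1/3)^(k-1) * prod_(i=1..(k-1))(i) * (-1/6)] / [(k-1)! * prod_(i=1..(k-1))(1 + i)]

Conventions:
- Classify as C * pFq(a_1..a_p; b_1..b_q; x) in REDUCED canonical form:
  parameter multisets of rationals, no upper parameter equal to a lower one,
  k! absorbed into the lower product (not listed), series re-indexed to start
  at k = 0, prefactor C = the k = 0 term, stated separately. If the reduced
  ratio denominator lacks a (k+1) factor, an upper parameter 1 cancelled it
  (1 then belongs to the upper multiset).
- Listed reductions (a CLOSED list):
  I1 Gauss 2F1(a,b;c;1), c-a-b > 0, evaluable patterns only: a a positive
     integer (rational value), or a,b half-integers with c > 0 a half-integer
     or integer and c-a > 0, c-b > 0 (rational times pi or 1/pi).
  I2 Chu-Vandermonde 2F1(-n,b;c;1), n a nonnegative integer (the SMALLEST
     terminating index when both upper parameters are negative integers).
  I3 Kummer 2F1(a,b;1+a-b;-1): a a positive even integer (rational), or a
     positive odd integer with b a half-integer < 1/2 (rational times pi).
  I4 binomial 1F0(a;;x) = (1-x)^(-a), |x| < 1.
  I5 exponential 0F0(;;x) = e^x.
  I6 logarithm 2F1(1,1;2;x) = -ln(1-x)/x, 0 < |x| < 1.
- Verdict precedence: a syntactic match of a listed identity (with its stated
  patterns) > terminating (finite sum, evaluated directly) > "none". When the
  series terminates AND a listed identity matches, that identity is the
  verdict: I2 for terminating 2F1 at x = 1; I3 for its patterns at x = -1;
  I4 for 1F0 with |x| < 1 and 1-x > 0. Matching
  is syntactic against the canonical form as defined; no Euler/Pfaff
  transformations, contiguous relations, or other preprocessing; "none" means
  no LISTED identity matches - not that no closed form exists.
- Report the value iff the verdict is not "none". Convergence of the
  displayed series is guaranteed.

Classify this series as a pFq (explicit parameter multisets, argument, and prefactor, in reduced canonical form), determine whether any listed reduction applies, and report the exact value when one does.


Canonical form: C = -1/6 times 2F1 with upper {1, 1}, lower {2}, x = 1/3. Verdict (x = 1/3): the I6 logarithm reduction applies (the logarithm: parameters (1,1;2), x = 1/3). Value: (1/2) * ln(2/3).

Key step: t_0 being -1/6, the factorial ratio (C = -1/6, x = 1/3) (k+a-1)!/(a-1)! is a rising factorial (a)_k.
Ratio: r(k) = (1/3) * (k+1) (k+1) / [(k+2) (k+1)] - rational in k, leading ratio (1/3); with t_0 = -1/6, classification follows.


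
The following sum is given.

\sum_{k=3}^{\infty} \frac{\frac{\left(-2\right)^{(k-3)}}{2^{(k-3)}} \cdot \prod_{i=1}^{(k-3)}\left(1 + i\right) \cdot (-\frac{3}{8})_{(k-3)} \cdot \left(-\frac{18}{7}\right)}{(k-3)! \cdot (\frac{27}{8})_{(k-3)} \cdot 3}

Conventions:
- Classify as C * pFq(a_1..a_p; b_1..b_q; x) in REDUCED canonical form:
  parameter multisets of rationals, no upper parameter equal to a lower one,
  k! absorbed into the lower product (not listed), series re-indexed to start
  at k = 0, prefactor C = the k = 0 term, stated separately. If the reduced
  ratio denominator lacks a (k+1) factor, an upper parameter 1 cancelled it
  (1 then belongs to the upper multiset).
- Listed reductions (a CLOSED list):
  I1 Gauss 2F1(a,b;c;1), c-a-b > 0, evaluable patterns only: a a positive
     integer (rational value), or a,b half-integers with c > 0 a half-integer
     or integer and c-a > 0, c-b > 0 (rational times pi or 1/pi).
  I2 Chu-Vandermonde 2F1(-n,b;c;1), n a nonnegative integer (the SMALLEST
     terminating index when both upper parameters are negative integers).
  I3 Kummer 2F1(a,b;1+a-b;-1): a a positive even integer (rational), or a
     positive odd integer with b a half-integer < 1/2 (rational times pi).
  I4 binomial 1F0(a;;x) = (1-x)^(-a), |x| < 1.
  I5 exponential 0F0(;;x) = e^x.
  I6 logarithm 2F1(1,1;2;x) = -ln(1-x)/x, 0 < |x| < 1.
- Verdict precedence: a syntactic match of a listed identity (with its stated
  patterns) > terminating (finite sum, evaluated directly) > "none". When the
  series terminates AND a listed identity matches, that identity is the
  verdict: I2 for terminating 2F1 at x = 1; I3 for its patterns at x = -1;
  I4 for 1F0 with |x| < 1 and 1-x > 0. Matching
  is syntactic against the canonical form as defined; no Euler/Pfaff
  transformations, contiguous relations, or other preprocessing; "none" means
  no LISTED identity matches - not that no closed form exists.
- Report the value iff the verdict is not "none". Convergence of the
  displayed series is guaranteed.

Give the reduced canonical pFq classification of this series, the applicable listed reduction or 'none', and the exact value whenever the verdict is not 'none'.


With C = -\frac{6}{7}: the canonical form is 2F1(-\frac{3}{8}, 2; \frac{27}{8}; -1). Verdict: this is Kummer's theorem (I3) (x = -1; c = \frac{27}{8} equals 1+a-b for upper {-\frac{3}{8}, 2}: listed pattern). Sum: -\frac{57}{56}.

Key observation: t_0 being -\frac{6}{7}, the constant factors (C = -6/7, x = -1) combine into one prefactor.
Ratio: r(k) = -1 * (k-\frac{3}{8}) (k+2) / [(k+\frac{27}{8}) (k+1)] - rational; roots negated = parameters, x = -1, C = -\frac{6}{7}.


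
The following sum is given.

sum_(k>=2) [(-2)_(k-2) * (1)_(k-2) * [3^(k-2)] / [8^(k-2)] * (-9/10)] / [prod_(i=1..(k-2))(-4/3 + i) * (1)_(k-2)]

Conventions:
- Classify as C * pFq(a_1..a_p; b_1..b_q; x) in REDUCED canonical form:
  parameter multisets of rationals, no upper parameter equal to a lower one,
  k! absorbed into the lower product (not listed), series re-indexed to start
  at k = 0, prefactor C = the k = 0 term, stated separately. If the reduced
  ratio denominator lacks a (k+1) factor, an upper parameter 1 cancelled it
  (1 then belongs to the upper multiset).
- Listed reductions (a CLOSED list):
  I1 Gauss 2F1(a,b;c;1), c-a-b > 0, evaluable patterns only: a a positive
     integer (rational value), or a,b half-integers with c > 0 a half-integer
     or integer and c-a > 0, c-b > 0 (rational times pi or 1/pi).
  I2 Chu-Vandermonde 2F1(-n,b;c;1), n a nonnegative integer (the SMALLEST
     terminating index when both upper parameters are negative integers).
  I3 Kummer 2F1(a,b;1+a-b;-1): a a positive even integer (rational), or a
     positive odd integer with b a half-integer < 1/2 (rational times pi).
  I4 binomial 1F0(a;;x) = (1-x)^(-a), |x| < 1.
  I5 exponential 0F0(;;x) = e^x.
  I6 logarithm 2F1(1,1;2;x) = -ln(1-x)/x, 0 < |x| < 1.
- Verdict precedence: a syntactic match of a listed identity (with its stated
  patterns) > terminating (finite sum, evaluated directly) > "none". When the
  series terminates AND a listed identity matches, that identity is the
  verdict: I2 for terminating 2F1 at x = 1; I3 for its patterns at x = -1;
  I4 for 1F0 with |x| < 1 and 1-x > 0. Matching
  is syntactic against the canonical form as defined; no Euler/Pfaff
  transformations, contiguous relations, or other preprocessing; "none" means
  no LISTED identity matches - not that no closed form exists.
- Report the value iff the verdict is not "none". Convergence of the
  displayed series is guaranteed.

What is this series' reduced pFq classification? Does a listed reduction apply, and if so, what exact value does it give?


Structural cue: from the first term -9/10: the two geometric factors (C = -9/10, x = 3/8) combine into one argument.
Ratio: r(k) = (3/8) * (k-2) (k+1) / [(k-1/3) (k+1)] - rational in k, leading ratio (3/8); with t_0 = -9/10, classification follows.

At argument 3/8: a 2F1 with upper {-2, 1}, lower {-1/3}, scaled by C = -9/10. Verdict: terminating. (-2)_k vanishes past k = 2, leaving a 3-term sum, computed directly. Exact value: -1143/640.


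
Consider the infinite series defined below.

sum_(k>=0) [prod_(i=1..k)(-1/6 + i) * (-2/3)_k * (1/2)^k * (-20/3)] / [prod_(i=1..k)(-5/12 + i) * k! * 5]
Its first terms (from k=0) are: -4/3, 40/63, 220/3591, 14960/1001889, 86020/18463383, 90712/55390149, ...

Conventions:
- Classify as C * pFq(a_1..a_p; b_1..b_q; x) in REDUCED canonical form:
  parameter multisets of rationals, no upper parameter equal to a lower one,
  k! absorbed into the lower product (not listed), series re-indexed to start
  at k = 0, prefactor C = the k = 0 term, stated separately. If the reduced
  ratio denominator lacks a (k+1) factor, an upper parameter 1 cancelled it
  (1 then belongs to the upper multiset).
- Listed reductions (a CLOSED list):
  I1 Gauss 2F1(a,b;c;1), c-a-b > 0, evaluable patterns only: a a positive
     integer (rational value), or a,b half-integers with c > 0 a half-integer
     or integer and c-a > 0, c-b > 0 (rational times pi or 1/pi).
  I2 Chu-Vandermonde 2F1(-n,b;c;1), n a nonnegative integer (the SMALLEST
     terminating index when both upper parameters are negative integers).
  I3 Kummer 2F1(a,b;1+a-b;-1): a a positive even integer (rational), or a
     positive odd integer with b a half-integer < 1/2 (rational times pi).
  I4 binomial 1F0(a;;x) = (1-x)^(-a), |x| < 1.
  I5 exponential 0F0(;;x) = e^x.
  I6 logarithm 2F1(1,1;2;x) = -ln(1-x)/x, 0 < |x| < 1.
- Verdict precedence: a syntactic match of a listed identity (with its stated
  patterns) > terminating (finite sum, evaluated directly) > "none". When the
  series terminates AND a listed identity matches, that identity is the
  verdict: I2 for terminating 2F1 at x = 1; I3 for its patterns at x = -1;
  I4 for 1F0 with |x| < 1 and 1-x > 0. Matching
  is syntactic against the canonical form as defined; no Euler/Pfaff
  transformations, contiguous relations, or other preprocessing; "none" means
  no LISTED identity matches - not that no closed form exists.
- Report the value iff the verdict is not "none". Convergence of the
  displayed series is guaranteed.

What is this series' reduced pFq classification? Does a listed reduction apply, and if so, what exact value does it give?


Classification (C = -4/3): 2F1 with upper {-2/3, 5/6}, lower {7/12}, argument x = 1/2. Verdict: no listed reduction: x = 1/2 and upper {-2/3, 5/6} fail every I1-I6 pattern.

Key step: with t_0 = -4/3, the lower running product (prefactor -4/3) is a rising factorial.
Consecutive-term ratio: r(k) = (1/2) * (k-2/3) (k+5/6) / [(k+7/12) (k+1)] - rational in k, leading ratio (1/2); with t_0 = -4/3, classification follows.


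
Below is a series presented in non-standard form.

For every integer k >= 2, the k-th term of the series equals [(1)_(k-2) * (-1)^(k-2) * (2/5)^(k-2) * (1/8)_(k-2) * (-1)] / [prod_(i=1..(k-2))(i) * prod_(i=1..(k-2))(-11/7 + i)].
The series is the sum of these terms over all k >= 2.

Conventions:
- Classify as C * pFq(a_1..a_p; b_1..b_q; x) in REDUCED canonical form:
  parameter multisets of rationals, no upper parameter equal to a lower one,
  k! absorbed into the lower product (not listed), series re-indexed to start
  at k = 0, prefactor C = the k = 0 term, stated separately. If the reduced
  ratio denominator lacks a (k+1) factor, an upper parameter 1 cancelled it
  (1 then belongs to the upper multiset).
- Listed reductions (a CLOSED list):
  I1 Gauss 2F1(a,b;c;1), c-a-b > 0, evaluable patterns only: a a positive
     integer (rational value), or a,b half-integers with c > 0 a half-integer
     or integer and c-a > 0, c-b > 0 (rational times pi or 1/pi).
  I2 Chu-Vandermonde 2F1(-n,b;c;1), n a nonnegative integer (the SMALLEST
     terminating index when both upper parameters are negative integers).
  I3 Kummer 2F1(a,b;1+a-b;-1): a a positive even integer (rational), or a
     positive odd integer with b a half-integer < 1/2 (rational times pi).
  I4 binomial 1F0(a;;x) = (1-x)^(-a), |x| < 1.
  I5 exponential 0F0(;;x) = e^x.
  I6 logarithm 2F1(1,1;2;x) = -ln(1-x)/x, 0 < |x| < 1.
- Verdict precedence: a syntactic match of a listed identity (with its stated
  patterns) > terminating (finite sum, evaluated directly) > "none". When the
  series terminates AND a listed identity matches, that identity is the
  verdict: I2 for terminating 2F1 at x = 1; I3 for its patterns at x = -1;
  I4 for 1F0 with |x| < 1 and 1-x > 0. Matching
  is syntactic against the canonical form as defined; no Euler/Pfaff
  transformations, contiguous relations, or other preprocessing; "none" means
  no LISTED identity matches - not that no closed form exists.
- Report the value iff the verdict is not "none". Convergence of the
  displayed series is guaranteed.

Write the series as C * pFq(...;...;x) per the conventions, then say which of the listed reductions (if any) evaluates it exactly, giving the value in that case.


At argument -2/5: a 2F1 with upper {1/8, 1}, lower {-4/7}, scaled by C = -1. Verdict: none here - no I1-I6 shape fits x = -2/5 with lower {-4/7}.

Key observation: t_0 being -1, the (-1)^k factor (prefactor -1) folds into the argument's sign.
Consecutive-term ratio: r(k) = (-2/5) * (k+1/8) (k+1) / [(k-4/7) (k+1)] ; factor over Q: parameters, x = (-2/5), and C = -1.
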